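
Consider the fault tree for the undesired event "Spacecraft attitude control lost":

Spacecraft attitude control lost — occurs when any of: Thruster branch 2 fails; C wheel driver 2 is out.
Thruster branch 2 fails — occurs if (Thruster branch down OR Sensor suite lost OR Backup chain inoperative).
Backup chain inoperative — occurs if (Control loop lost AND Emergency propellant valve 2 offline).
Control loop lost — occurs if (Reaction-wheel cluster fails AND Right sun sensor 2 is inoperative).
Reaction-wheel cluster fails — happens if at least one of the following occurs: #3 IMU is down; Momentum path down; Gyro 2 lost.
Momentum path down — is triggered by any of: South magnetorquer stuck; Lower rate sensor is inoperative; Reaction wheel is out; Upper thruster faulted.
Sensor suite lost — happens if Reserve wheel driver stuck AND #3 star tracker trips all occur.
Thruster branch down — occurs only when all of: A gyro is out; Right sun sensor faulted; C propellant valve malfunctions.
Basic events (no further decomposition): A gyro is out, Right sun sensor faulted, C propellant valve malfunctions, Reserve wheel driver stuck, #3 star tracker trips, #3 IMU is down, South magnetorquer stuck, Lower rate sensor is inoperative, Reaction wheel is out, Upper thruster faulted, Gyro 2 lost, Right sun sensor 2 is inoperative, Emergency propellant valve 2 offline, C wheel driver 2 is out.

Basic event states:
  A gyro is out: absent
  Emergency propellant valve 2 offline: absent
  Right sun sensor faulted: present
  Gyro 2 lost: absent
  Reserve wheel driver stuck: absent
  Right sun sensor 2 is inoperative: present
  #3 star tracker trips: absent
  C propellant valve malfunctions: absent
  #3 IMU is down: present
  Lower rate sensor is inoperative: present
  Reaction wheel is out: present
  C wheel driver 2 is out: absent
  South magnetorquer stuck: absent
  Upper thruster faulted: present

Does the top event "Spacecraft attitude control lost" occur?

Thruster branch down [AND]: A gyro is out=not, Right sun sensor faulted=occurs, C propellant valve malfunctions=not → not all inputs occur → does not occur.
Sensor suite lost [AND]: Reserve wheel driver stuck=not, #3 star tracker trips=not → not all inputs occur → does not occur.
Momentum path down [OR]: South magnetorquer stuck=not, Lower rate sensor is inoperative=occurs, Reaction wheel is out=occurs, Upper thruster faulted=occurs → at least one input occurs → occurs.
Reaction-wheel cluster fails [OR]: #3 IMU is down=occurs, Momentum path down=occurs, Gyro 2 lost=not → at least one input occurs → occurs.
Control loop lost [AND]: Reaction-wheel cluster fails=occurs, Right sun sensor 2 is inoperative=occurs → all inputs occur → occurs.
Backup chain inoperative [AND]: Control loop lost=occurs, Emergency propellant valve 2 offline=not → not all inputs occur → does not occur.
Thruster branch 2 fails [OR]: Thruster branch down=not, Sensor suite lost=not, Backup chain inoperative=not → no input occurs → does not occur.
Spacecraft attitude control lost [OR]: Thruster branch 2 fails=not, C wheel driver 2 is out=not → no input occurs → does not occur.

No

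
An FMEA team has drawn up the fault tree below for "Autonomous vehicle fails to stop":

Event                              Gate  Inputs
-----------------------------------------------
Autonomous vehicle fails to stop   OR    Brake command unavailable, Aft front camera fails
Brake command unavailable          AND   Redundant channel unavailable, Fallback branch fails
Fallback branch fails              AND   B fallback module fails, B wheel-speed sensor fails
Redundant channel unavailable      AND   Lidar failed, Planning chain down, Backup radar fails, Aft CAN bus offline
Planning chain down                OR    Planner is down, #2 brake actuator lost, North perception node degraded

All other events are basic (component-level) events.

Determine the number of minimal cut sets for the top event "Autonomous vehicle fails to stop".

Planning chain down [OR]: union of children's cut sets → 3 cut set(s).
Redundant channel unavailable [AND]: one cut set from each child combined → 1 × 3 × 1 × 1 = 3 cut set(s).
Fallback branch fails [AND]: one cut set from each child combined → 1 × 1 = 1 cut set(s).
Brake command unavailable [AND]: one cut set from each child combined → 3 × 1 = 3 cut set(s).
Autonomous vehicle fails to stop [OR]: union of children's cut sets → 4 cut set(s).
Minimal cut sets: {Aft CAN bus offline, B fallback module fails, B wheel-speed sensor fails, Backup radar fails, Lidar failed, Planner is down}; {#2 brake actuator lost, Aft CAN bus offline, B fallback module fails, B wheel-speed sensor fails, Backup radar fails, Lidar failed}; {Aft CAN bus offline, B fallback module fails, B wheel-speed sensor fails, Backup radar fails, Lidar failed, North perception node degraded}; {Aft front camera fails}.

4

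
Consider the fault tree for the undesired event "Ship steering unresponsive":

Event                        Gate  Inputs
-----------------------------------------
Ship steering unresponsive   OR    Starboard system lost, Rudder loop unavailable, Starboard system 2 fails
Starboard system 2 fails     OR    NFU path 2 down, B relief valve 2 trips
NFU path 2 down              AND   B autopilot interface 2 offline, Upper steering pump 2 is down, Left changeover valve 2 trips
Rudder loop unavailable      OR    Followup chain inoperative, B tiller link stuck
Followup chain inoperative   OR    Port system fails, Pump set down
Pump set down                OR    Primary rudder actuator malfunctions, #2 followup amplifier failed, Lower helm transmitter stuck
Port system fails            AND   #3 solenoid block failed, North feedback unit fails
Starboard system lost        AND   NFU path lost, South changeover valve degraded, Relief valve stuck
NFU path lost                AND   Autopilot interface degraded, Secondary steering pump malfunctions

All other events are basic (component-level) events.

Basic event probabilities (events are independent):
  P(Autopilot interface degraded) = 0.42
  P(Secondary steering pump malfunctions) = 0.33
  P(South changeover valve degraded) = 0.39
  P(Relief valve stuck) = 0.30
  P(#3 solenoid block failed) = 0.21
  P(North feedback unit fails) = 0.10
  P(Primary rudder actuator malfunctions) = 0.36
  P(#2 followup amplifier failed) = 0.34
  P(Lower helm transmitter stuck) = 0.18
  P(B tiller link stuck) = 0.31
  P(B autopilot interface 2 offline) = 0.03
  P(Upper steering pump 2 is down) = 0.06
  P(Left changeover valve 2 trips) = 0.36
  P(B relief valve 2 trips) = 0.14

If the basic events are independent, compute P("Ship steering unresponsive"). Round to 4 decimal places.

P(NFU path lost) [AND] = 0.42 × 0.33 = 0.138600
P(Starboard system lost) [AND] = 0.138600 × 0.39 × 0.30 = 0.016216
P(Port system fails) [AND] = 0.21 × 0.10 = 0.021000
P(Pump set down) [OR] = 1 − (1−0.36) × (1−0.34) × (1−0.18) = 0.653632
P(Followup chain inoperative) [OR] = 1 − (1−0.021000) × (1−0.653632) = 0.660906
P(Rudder loop unavailable) [OR] = 1 − (1−0.660906) × (1−0.31) = 0.766025
P(NFU path 2 down) [AND] = 0.03 × 0.06 × 0.36 = 0.000648
P(Starboard system 2 fails) [OR] = 1 − (1−0.000648) × (1−0.14) = 0.140557
P(Ship steering unresponsive) [OR] = 1 − (1−0.016216) × (1−0.766025) × (1−0.140557) = 0.802173
Rounded to 4 decimal places: P(Ship steering unresponsive) ≈ 0.8022.

0.8022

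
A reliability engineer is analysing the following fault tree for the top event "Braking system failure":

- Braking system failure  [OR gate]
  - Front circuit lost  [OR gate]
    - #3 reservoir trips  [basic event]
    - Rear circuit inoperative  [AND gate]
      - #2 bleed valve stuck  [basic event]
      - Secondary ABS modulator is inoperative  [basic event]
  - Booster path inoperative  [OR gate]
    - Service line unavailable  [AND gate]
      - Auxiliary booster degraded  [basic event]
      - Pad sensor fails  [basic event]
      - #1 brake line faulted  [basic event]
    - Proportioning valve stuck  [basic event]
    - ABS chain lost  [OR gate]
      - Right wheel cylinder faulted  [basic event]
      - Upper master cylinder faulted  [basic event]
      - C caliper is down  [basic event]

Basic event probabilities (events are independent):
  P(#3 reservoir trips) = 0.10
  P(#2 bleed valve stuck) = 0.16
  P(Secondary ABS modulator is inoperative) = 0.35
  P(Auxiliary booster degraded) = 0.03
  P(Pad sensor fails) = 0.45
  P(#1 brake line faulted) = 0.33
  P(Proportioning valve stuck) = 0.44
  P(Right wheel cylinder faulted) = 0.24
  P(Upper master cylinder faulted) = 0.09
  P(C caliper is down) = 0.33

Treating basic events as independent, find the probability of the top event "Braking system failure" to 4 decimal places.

0.7805

P(Rear circuit inoperative) [AND] = 0.16 × 0.35 = 0.056000
P(Front circuit lost) [OR] = 1 − (1−0.10) × (1−0.056000) = 0.150400
P(Service line unavailable) [AND] = 0.03 × 0.45 × 0.33 = 0.004455
P(ABS chain lost) [OR] = 1 − (1−0.24) × (1−0.09) × (1−0.33) = 0.536628
P(Booster path inoperative) [OR] = 1 − (1−0.004455) × (1−0.44) × (1−0.536628) = 0.741668
P(Braking system failure) [OR] = 1 − (1−0.150400) × (1−0.741668) = 0.780521
Rounded to 4 decimal places: P(Braking system failure) ≈ 0.7805.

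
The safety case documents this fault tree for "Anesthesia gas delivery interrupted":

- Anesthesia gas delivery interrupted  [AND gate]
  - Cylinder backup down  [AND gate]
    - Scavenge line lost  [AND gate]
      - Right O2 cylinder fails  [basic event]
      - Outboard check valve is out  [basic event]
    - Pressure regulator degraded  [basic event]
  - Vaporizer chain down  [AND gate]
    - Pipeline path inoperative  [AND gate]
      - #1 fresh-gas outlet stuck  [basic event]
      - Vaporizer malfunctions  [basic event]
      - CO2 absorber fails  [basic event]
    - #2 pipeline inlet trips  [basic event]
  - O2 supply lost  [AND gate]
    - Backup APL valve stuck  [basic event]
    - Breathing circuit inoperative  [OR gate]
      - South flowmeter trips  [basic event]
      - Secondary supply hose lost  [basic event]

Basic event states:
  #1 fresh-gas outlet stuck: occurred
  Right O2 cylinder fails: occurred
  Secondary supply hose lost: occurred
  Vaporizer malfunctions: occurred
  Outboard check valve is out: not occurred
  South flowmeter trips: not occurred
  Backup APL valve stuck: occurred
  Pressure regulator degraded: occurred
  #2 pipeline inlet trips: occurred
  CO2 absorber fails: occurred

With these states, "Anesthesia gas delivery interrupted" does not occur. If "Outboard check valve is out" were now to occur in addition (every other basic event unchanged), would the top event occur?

Yes

Counterfactual: set "Outboard check valve is out" to occurred.
Scavenge line lost [AND]: Right O2 cylinder fails=occurs, Outboard check valve is out=occurs → all inputs occur → occurs.
Cylinder backup down [AND]: Scavenge line lost=occurs, Pressure regulator degraded=occurs → all inputs occur → occurs.
Pipeline path inoperative [AND]: #1 fresh-gas outlet stuck=occurs, Vaporizer malfunctions=occurs, CO2 absorber fails=occurs → all inputs occur → occurs.
Vaporizer chain down [AND]: Pipeline path inoperative=occurs, #2 pipeline inlet trips=occurs → all inputs occur → occurs.
Breathing circuit inoperative [OR]: South flowmeter trips=not, Secondary supply hose lost=occurs → at least one input occurs → occurs.
O2 supply lost [AND]: Backup APL valve stuck=occurs, Breathing circuit inoperative=occurs → all inputs occur → occurs.
Anesthesia gas delivery interrupted [AND]: Cylinder backup down=occurs, Vaporizer chain down=occurs, O2 supply lost=occurs → all inputs occur → occurs.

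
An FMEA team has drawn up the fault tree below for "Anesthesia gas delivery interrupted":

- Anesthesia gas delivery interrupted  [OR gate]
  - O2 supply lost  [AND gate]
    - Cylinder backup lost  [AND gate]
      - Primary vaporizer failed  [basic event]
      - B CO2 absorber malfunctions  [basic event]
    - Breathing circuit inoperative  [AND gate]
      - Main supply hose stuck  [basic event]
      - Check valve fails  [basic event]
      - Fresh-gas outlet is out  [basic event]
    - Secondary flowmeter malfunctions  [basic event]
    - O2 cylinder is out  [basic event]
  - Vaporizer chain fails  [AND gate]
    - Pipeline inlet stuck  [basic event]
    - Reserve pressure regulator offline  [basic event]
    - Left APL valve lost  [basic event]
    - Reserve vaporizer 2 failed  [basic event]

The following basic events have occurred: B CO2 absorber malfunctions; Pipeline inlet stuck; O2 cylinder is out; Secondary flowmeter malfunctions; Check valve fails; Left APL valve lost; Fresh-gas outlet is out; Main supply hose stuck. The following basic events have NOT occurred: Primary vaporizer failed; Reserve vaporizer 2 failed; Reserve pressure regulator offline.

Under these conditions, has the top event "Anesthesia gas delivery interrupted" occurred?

Cylinder backup lost [AND]: Primary vaporizer failed=not, B CO2 absorber malfunctions=occurs → not all inputs occur → does not occur.
Breathing circuit inoperative [AND]: Main supply hose stuck=occurs, Check valve fails=occurs, Fresh-gas outlet is out=occurs → all inputs occur → occurs.
O2 supply lost [AND]: Cylinder backup lost=not, Breathing circuit inoperative=occurs, Secondary flowmeter malfunctions=occurs, O2 cylinder is out=occurs → not all inputs occur → does not occur.
Vaporizer chain fails [AND]: Pipeline inlet stuck=occurs, Reserve pressure regulator offline=not, Left APL valve lost=occurs, Reserve vaporizer 2 failed=not → not all inputs occur → does not occur.
Anesthesia gas delivery interrupted [OR]: O2 supply lost=not, Vaporizer chain fails=not → no input occurs → does not occur.

No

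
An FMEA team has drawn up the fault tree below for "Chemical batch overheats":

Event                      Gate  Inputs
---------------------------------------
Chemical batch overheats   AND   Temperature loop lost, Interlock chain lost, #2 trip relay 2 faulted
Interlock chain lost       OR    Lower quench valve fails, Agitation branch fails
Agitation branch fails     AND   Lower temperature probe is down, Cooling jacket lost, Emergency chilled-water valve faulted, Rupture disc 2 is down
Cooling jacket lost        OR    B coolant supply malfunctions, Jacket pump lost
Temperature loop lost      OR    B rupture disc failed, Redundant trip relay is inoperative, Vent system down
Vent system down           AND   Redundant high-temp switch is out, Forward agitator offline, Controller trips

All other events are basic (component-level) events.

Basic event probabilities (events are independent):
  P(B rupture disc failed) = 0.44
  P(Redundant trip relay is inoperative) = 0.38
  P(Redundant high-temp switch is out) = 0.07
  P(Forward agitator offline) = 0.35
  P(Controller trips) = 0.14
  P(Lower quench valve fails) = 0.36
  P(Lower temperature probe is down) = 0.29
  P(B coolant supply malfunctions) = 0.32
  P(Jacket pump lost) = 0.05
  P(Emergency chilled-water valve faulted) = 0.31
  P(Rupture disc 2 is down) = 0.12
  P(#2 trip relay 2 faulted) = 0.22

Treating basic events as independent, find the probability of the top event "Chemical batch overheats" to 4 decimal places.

P(Vent system down) [AND] = 0.07 × 0.35 × 0.14 = 0.003430
P(Temperature loop lost) [OR] = 1 − (1−0.44) × (1−0.38) × (1−0.003430) = 0.653991
P(Cooling jacket lost) [OR] = 1 − (1−0.32) × (1−0.05) = 0.354000
P(Agitation branch fails) [AND] = 0.29 × 0.354000 × 0.31 × 0.12 = 0.003819
P(Interlock chain lost) [OR] = 1 − (1−0.36) × (1−0.003819) = 0.362444
P(Chemical batch overheats) [AND] = 0.653991 × 0.362444 × 0.22 = 0.052148
Rounded to 4 decimal places: P(Chemical batch overheats) ≈ 0.0521.

0.0521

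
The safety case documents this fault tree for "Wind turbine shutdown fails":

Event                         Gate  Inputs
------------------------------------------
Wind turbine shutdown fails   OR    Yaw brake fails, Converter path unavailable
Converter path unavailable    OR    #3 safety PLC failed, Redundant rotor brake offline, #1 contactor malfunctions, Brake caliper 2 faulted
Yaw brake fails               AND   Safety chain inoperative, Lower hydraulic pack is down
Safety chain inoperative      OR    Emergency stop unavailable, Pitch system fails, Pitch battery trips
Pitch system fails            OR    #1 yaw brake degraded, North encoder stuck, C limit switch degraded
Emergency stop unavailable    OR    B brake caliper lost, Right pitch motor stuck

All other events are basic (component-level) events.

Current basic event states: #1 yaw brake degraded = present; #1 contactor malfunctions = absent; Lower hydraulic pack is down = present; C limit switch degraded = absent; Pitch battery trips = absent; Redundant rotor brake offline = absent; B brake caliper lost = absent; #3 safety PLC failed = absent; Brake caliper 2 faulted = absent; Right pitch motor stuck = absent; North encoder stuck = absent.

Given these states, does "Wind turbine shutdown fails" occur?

Emergency stop unavailable [OR]: B brake caliper lost=not, Right pitch motor stuck=not → no input occurs → does not occur.
Pitch system fails [OR]: #1 yaw brake degraded=occurs, North encoder stuck=not, C limit switch degraded=not → at least one input occurs → occurs.
Safety chain inoperative [OR]: Emergency stop unavailable=not, Pitch system fails=occurs, Pitch battery trips=not → at least one input occurs → occurs.
Yaw brake fails [AND]: Safety chain inoperative=occurs, Lower hydraulic pack is down=occurs → all inputs occur → occurs.
Converter path unavailable [OR]: #3 safety PLC failed=not, Redundant rotor brake offline=not, #1 contactor malfunctions=not, Brake caliper 2 faulted=not → no input occurs → does not occur.
Wind turbine shutdown fails [OR]: Yaw brake fails=occurs, Converter path unavailable=not → at least one input occurs → occurs.

Yes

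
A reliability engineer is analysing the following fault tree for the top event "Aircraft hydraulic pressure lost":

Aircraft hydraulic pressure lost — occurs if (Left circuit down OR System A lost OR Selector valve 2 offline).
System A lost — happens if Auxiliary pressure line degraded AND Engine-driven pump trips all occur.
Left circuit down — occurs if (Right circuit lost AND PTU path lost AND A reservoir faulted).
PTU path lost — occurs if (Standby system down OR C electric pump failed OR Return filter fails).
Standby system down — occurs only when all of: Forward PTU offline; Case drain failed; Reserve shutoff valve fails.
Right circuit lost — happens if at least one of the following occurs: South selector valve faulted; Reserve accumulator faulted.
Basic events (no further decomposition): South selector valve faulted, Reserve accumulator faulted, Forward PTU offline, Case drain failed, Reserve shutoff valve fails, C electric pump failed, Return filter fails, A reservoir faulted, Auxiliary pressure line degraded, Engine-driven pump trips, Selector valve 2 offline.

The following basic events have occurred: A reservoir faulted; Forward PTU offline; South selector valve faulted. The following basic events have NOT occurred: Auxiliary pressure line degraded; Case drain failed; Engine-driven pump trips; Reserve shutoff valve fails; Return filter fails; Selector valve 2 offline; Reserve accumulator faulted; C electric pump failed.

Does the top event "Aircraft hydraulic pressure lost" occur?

Right circuit lost [OR]: South selector valve faulted=occurs, Reserve accumulator faulted=not → at least one input occurs → occurs.
Standby system down [AND]: Forward PTU offline=occurs, Case drain failed=not, Reserve shutoff valve fails=not → not all inputs occur → does not occur.
PTU path lost [OR]: Standby system down=not, C electric pump failed=not, Return filter fails=not → no input occurs → does not occur.
Left circuit down [AND]: Right circuit lost=occurs, PTU path lost=not, A reservoir faulted=occurs → not all inputs occur → does not occur.
System A lost [AND]: Auxiliary pressure line degraded=not, Engine-driven pump trips=not → not all inputs occur → does not occur.
Aircraft hydraulic pressure lost [OR]: Left circuit down=not, System A lost=not, Selector valve 2 offline=not → no input occurs → does not occur.

No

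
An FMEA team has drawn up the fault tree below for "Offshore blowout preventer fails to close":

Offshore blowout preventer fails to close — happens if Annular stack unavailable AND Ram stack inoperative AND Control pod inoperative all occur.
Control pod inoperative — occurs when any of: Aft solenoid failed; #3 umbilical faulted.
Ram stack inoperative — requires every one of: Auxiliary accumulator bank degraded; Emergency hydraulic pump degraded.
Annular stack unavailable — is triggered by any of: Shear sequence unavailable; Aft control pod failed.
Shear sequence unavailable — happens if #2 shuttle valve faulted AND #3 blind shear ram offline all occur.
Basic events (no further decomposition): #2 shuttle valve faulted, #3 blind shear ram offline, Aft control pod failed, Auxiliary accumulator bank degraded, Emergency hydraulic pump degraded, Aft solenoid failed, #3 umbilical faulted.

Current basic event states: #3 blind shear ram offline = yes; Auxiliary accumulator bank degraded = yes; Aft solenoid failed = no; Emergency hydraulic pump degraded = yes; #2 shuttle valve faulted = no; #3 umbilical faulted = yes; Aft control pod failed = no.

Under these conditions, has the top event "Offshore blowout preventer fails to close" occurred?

Shear sequence unavailable [AND]: #2 shuttle valve faulted=not, #3 blind shear ram offline=occurs → not all inputs occur → does not occur.
Annular stack unavailable [OR]: Shear sequence unavailable=not, Aft control pod failed=not → no input occurs → does not occur.
Ram stack inoperative [AND]: Auxiliary accumulator bank degraded=occurs, Emergency hydraulic pump degraded=occurs → all inputs occur → occurs.
Control pod inoperative [OR]: Aft solenoid failed=not, #3 umbilical faulted=occurs → at least one input occurs → occurs.
Offshore blowout preventer fails to close [AND]: Annular stack unavailable=not, Ram stack inoperative=occurs, Control pod inoperative=occurs → not all inputs occur → does not occur.

No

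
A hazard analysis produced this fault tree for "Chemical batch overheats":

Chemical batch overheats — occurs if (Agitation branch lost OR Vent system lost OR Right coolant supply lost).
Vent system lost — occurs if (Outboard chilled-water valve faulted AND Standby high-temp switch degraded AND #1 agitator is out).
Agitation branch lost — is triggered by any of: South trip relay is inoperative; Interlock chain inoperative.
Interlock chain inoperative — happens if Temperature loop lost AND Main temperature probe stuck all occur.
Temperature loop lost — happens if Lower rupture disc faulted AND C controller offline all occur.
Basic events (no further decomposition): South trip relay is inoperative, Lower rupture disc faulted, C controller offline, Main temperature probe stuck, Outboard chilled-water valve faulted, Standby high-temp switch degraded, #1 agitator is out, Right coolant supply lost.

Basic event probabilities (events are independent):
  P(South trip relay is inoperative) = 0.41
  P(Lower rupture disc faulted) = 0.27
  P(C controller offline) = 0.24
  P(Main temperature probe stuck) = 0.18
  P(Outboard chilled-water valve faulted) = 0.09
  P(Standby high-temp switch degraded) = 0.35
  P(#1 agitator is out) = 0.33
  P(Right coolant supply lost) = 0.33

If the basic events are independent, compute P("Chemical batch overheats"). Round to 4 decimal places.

0.6134

P(Temperature loop lost) [AND] = 0.27 × 0.24 = 0.064800
P(Interlock chain inoperative) [AND] = 0.064800 × 0.18 = 0.011664
P(Agitation branch lost) [OR] = 1 − (1−0.41) × (1−0.011664) = 0.416882
P(Vent system lost) [AND] = 0.09 × 0.35 × 0.33 = 0.010395
P(Chemical batch overheats) [OR] = 1 − (1−0.416882) × (1−0.010395) × (1−0.33) = 0.613372
Rounded to 4 decimal places: P(Chemical batch overheats) ≈ 0.6134.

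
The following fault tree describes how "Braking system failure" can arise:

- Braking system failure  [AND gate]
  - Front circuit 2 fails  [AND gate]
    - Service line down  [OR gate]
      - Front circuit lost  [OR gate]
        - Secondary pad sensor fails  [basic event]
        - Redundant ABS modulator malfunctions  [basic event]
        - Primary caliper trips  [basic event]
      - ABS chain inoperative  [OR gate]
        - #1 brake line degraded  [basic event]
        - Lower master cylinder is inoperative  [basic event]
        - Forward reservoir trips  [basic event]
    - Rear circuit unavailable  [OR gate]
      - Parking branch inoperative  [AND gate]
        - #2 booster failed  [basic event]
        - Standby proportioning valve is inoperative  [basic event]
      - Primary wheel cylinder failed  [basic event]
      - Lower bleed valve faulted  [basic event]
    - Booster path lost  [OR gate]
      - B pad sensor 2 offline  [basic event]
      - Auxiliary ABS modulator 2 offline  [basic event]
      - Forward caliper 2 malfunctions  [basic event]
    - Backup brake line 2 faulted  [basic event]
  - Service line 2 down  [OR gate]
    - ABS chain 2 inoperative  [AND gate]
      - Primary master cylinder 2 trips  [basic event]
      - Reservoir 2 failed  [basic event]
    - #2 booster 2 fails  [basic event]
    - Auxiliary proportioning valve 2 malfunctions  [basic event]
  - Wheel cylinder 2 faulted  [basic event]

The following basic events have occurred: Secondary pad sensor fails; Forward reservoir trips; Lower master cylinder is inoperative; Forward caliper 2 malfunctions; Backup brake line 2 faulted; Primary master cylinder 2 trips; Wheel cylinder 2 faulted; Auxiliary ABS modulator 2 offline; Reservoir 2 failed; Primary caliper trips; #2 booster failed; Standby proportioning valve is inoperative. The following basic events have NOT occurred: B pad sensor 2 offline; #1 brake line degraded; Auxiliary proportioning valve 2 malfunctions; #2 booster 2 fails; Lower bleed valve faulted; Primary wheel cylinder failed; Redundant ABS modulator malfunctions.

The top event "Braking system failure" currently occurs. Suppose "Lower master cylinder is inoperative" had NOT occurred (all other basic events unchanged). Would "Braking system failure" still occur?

Yes

Counterfactual: set "Lower master cylinder is inoperative" to not occurred.
Front circuit lost [OR]: Secondary pad sensor fails=occurs, Redundant ABS modulator malfunctions=not, Primary caliper trips=occurs → at least one input occurs → occurs.
ABS chain inoperative [OR]: #1 brake line degraded=not, Lower master cylinder is inoperative=not, Forward reservoir trips=occurs → at least one input occurs → occurs.
Service line down [OR]: Front circuit lost=occurs, ABS chain inoperative=occurs → at least one input occurs → occurs.
Parking branch inoperative [AND]: #2 booster failed=occurs, Standby proportioning valve is inoperative=occurs → all inputs occur → occurs.
Rear circuit unavailable [OR]: Parking branch inoperative=occurs, Primary wheel cylinder failed=not, Lower bleed valve faulted=not → at least one input occurs → occurs.
Booster path lost [OR]: B pad sensor 2 offline=not, Auxiliary ABS modulator 2 offline=occurs, Forward caliper 2 malfunctions=occurs → at least one input occurs → occurs.
Front circuit 2 fails [AND]: Service line down=occurs, Rear circuit unavailable=occurs, Booster path lost=occurs, Backup brake line 2 faulted=occurs → all inputs occur → occurs.
ABS chain 2 inoperative [AND]: Primary master cylinder 2 trips=occurs, Reservoir 2 failed=occurs → all inputs occur → occurs.
Service line 2 down [OR]: ABS chain 2 inoperative=occurs, #2 booster 2 fails=not, Auxiliary proportioning valve 2 malfunctions=not → at least one input occurs → occurs.
Braking system failure [AND]: Front circuit 2 fails=occurs, Service line 2 down=occurs, Wheel cylinder 2 faulted=occurs → all inputs occur → occurs.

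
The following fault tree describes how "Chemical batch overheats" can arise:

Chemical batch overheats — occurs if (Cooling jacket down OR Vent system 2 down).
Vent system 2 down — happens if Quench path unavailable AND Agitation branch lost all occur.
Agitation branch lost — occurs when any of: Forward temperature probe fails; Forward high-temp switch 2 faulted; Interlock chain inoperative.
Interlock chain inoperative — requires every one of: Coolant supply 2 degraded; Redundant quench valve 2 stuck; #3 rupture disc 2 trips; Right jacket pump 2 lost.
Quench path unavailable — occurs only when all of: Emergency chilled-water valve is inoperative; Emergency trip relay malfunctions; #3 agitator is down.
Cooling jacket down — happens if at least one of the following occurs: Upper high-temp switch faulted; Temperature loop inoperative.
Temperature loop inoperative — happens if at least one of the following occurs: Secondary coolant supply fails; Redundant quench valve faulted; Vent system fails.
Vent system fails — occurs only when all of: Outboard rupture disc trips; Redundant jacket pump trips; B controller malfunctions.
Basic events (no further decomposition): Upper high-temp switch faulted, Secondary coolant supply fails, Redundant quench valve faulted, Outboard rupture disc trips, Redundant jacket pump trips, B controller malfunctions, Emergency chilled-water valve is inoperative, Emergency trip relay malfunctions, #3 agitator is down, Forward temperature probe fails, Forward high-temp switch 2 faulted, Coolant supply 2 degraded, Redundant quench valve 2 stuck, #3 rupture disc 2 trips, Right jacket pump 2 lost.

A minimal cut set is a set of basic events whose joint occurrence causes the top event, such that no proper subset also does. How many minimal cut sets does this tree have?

Vent system fails [AND]: one cut set from each child combined → 1 × 1 × 1 = 1 cut set(s).
Temperature loop inoperative [OR]: union of children's cut sets → 3 cut set(s).
Cooling jacket down [OR]: union of children's cut sets → 4 cut set(s).
Quench path unavailable [AND]: one cut set from each child combined → 1 × 1 × 1 = 1 cut set(s).
Interlock chain inoperative [AND]: one cut set from each child combined → 1 × 1 × 1 × 1 = 1 cut set(s).
Agitation branch lost [OR]: union of children's cut sets → 3 cut set(s).
Vent system 2 down [AND]: one cut set from each child combined → 1 × 3 = 3 cut set(s).
Chemical batch overheats [OR]: union of children's cut sets → 7 cut set(s).
Minimal cut sets: {Upper high-temp switch faulted}; {Secondary coolant supply fails}; {Redundant quench valve faulted}; {B controller malfunctions, Outboard rupture disc trips, Redundant jacket pump trips}; {#3 agitator is down, Emergency chilled-water valve is inoperative, Emergency trip relay malfunctions, Forward temperature probe fails}; {#3 agitator is down, Emergency chilled-water valve is inoperative, Emergency trip relay malfunctions, Forward high-temp switch 2 faulted}; {#3 agitator is down, #3 rupture disc 2 trips, Coolant supply 2 degraded, Emergency chilled-water valve is inoperative, Emergency trip relay malfunctions, Redundant quench valve 2 stuck, Right jacket pump 2 lost}.

7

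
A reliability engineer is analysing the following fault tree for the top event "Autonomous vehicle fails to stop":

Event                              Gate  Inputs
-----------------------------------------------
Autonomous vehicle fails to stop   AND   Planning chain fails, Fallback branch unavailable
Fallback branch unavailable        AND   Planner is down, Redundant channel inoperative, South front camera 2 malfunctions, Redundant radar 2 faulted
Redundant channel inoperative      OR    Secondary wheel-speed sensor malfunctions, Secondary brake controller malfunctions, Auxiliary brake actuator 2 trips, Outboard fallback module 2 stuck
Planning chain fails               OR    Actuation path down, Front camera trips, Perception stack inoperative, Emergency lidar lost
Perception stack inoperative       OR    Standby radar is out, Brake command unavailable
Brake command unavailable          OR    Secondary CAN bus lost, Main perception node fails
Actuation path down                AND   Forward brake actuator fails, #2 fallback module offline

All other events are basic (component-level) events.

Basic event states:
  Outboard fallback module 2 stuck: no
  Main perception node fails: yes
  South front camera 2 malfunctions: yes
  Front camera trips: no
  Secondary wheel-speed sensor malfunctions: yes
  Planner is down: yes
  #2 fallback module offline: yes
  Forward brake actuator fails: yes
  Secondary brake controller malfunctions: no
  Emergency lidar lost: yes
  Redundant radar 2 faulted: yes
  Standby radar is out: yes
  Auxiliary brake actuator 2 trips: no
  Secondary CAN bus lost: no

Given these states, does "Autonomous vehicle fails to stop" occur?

Actuation path down [AND]: Forward brake actuator fails=occurs, #2 fallback module offline=occurs → all inputs occur → occurs.
Brake command unavailable [OR]: Secondary CAN bus lost=not, Main perception node fails=occurs → at least one input occurs → occurs.
Perception stack inoperative [OR]: Standby radar is out=occurs, Brake command unavailable=occurs → at least one input occurs → occurs.
Planning chain fails [OR]: Actuation path down=occurs, Front camera trips=not, Perception stack inoperative=occurs, Emergency lidar lost=occurs → at least one input occurs → occurs.
Redundant channel inoperative [OR]: Secondary wheel-speed sensor malfunctions=occurs, Secondary brake controller malfunctions=not, Auxiliary brake actuator 2 trips=not, Outboard fallback module 2 stuck=not → at least one input occurs → occurs.
Fallback branch unavailable [AND]: Planner is down=occurs, Redundant channel inoperative=occurs, South front camera 2 malfunctions=occurs, Redundant radar 2 faulted=occurs → all inputs occur → occurs.
Autonomous vehicle fails to stop [AND]: Planning chain fails=occurs, Fallback branch unavailable=occurs → all inputs occur → occurs.

Yes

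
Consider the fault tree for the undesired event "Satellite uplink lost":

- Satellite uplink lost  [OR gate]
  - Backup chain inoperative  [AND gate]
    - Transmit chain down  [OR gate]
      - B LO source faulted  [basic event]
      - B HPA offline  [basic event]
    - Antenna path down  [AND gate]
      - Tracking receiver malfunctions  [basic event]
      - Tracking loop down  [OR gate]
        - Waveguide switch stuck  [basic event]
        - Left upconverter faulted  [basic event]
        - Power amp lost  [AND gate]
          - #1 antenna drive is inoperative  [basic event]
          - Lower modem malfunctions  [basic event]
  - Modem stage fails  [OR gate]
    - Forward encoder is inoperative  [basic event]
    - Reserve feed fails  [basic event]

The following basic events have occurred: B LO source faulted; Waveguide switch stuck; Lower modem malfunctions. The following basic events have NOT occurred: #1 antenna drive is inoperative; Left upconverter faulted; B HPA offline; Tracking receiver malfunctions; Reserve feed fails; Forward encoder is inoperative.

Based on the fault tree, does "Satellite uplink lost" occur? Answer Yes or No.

Transmit chain down [OR]: B LO source faulted=occurs, B HPA offline=not → at least one input occurs → occurs.
Power amp lost [AND]: #1 antenna drive is inoperative=not, Lower modem malfunctions=occurs → not all inputs occur → does not occur.
Tracking loop down [OR]: Waveguide switch stuck=occurs, Left upconverter faulted=not, Power amp lost=not → at least one input occurs → occurs.
Antenna path down [AND]: Tracking receiver malfunctions=not, Tracking loop down=occurs → not all inputs occur → does not occur.
Backup chain inoperative [AND]: Transmit chain down=occurs, Antenna path down=not → not all inputs occur → does not occur.
Modem stage fails [OR]: Forward encoder is inoperative=not, Reserve feed fails=not → no input occurs → does not occur.
Satellite uplink lost [OR]: Backup chain inoperative=not, Modem stage fails=not → no input occurs → does not occur.

No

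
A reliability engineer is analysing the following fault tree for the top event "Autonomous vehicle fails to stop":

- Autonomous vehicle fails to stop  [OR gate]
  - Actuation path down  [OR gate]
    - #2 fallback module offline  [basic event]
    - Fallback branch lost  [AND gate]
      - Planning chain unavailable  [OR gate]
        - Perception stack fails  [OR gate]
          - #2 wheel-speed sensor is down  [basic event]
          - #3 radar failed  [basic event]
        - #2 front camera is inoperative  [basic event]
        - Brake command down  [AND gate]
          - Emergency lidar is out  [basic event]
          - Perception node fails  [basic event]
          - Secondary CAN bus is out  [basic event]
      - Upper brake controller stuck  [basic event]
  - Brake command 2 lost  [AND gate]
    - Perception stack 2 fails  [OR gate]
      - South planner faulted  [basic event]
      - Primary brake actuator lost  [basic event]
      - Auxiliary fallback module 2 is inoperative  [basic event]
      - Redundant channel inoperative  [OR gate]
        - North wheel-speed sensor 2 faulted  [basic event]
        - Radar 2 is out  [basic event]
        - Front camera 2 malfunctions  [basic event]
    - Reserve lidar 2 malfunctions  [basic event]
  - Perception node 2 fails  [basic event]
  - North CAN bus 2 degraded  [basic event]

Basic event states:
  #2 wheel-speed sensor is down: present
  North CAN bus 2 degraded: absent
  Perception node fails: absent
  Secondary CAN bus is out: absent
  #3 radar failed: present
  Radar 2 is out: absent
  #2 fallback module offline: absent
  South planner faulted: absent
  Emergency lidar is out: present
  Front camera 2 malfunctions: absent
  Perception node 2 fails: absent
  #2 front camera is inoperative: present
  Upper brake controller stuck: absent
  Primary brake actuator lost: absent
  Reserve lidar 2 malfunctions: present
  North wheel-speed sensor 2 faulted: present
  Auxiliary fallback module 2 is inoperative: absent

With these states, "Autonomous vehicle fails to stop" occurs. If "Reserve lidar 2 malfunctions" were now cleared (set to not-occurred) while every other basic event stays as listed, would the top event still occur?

Counterfactual: set "Reserve lidar 2 malfunctions" to not occurred.
Perception stack fails [OR]: #2 wheel-speed sensor is down=occurs, #3 radar failed=occurs → at least one input occurs → occurs.
Brake command down [AND]: Emergency lidar is out=occurs, Perception node fails=not, Secondary CAN bus is out=not → not all inputs occur → does not occur.
Planning chain unavailable [OR]: Perception stack fails=occurs, #2 front camera is inoperative=occurs, Brake command down=not → at least one input occurs → occurs.
Fallback branch lost [AND]: Planning chain unavailable=occurs, Upper brake controller stuck=not → not all inputs occur → does not occur.
Actuation path down [OR]: #2 fallback module offline=not, Fallback branch lost=not → no input occurs → does not occur.
Redundant channel inoperative [OR]: North wheel-speed sensor 2 faulted=occurs, Radar 2 is out=not, Front camera 2 malfunctions=not → at least one input occurs → occurs.
Perception stack 2 fails [OR]: South planner faulted=not, Primary brake actuator lost=not, Auxiliary fallback module 2 is inoperative=not, Redundant channel inoperative=occurs → at least one input occurs → occurs.
Brake command 2 lost [AND]: Perception stack 2 fails=occurs, Reserve lidar 2 malfunctions=not → not all inputs occur → does not occur.
Autonomous vehicle fails to stop [OR]: Actuation path down=not, Brake command 2 lost=not, Perception node 2 fails=not, North CAN bus 2 degraded=not → no input occurs → does not occur.

No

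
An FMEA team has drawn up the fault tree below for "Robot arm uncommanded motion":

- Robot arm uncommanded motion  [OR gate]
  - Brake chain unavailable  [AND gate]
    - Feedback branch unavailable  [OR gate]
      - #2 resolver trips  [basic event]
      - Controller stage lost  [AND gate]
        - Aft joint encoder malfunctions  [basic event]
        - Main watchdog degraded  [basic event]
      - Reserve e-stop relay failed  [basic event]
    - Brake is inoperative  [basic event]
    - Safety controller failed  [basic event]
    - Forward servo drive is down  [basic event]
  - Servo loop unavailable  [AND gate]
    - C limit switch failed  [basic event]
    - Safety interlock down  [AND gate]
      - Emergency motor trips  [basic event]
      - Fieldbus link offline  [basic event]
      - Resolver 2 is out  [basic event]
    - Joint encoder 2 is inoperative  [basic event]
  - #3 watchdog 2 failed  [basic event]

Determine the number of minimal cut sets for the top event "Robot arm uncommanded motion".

5

Controller stage lost [AND]: one cut set from each child combined → 1 × 1 = 1 cut set(s).
Feedback branch unavailable [OR]: union of children's cut sets → 3 cut set(s).
Brake chain unavailable [AND]: one cut set from each child combined → 3 × 1 × 1 × 1 = 3 cut set(s).
Safety interlock down [AND]: one cut set from each child combined → 1 × 1 × 1 = 1 cut set(s).
Servo loop unavailable [AND]: one cut set from each child combined → 1 × 1 × 1 = 1 cut set(s).
Robot arm uncommanded motion [OR]: union of children's cut sets → 5 cut set(s).
Minimal cut sets: {#2 resolver trips, Brake is inoperative, Forward servo drive is down, Safety controller failed}; {Aft joint encoder malfunctions, Brake is inoperative, Forward servo drive is down, Main watchdog degraded, Safety controller failed}; {Brake is inoperative, Forward servo drive is down, Reserve e-stop relay failed, Safety controller failed}; {C limit switch failed, Emergency motor trips, Fieldbus link offline, Joint encoder 2 is inoperative, Resolver 2 is out}; {#3 watchdog 2 failed}.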